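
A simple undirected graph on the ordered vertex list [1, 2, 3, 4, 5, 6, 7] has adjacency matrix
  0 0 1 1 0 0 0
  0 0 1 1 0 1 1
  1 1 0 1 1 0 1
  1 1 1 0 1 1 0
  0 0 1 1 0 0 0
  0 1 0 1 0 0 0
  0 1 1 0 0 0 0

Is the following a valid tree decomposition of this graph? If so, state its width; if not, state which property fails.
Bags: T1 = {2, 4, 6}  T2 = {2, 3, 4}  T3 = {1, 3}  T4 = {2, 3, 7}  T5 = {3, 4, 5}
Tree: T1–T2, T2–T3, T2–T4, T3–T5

A tree decomposition must satisfy three properties: every vertex lies in some bag; for every edge, both endpoints lie together in some bag; and for every vertex, the bags containing it form a connected subtree. Here edge (4,1) lies in no bag, so the decomposition is invalid.

No — edge (4,1) lies in no bag.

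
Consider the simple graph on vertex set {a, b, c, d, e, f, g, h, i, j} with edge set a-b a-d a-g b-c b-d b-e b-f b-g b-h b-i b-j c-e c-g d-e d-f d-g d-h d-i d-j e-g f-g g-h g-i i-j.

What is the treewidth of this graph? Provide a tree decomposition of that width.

Each bag holds 4 vertices, so the decomposition has width 3, which upper-bounds the treewidth. On the other hand G contains the 4-clique {b, d, f, g}. A clique must lie in a single bag of any decomposition, so no decomposition can have width below 3. The upper and lower bounds meet at 3, so that is the treewidth.

Treewidth 3.
Bags: B1 = {b, d, i, j}  B2 = {b, d, g, i}  B3 = {b, d, g, h}  B4 = {b, d, e, g}  B5 = {b, d, f, g}  B6 = {b, c, e, g}  B7 = {a, b, d, g}
Tree: B1–B2, B2–B3, B2–B4, B2–B5, B4–B6, B4–B7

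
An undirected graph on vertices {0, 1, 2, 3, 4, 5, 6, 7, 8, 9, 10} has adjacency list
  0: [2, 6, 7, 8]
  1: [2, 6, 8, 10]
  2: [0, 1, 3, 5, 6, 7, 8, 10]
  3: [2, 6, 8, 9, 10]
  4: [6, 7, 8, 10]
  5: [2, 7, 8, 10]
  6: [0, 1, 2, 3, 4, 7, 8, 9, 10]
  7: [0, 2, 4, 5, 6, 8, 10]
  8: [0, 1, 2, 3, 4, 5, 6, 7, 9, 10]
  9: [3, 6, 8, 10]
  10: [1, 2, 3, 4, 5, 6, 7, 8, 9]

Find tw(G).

A width-4 tree decomposition is:
Bags: B1 = {2, 6, 7, 8, 10}  B2 = {2, 5, 7, 8, 10}  B3 = {4, 6, 7, 8, 10}  B4 = {2, 3, 6, 8, 10}  B5 = {3, 6, 8, 9, 10}  B6 = {0, 2, 6, 7, 8}  B7 = {1, 2, 6, 8, 10}
Tree: B1–B2, B1–B3, B1–B4, B4–B5, B1–B6, B4–B7
The largest bag has 5 vertices, giving width 4; this decomposition certifies tw(G) ≤ 4. Conversely, {2, 5, 7, 8, 10} is a clique of size 5, and the vertices of any clique must share a bag in every tree decomposition; so some bag has ≥ 5 vertices and tw(G) ≥ 4. Hence tw(G) = 4 exactly.

4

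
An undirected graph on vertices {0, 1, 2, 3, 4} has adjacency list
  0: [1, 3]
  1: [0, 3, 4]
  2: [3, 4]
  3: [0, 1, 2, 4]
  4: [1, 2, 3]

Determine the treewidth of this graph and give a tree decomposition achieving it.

Treewidth 2.
Bags: B1 = {2, 3, 4}  B2 = {1, 3, 4}  B3 = {0, 1, 3}
Tree: B1–B2, B2–B3

Every bag has size at most 3, so the width is 3 − 1 = 2 and tw(G) ≤ 2. Conversely, {0, 1, 3} is a clique of size 3, and the vertices of any clique must share a bag in every tree decomposition; so some bag has ≥ 3 vertices and tw(G) ≥ 2. Hence tw(G) = 2 exactly.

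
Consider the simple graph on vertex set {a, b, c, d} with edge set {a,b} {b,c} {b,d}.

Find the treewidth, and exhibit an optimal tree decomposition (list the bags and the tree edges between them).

Treewidth 1.
One such decomposition:
Bags: B1 = {a, b}  B2 = {b, c}  B3 = {b, d}
Tree: B1–B2, B2–B3

The largest bag has 2 vertices, giving width 1; this decomposition certifies tw(G) ≤ 1. Any graph with an edge has treewidth ≥ 1, and G has the edge a–b. Therefore the treewidth is 1.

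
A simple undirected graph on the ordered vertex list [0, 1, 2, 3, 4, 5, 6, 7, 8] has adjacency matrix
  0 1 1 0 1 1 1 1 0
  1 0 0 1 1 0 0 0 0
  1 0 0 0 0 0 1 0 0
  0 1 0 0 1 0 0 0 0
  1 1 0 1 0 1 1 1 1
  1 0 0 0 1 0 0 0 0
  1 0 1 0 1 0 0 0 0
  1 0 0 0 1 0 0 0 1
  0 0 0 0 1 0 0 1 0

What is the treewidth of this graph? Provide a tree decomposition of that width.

Every bag has size at most 3, so the width is 3 − 1 = 2 and tw(G) ≤ 2. On the other hand G contains the 3-clique {0, 2, 6}. A clique must lie in a single bag of any decomposition, so no decomposition can have width below 2. The upper and lower bounds meet at 2, so that is the treewidth.

Treewidth 2.
One such decomposition:
Bags: B1 = {0, 4, 6}  B2 = {0, 1, 4}  B3 = {0, 2, 6}  B4 = {0, 4, 7}  B5 = {0, 4, 5}  B6 = {1, 3, 4}  B7 = {4, 7, 8}
Tree: B1–B2, B1–B3, B1–B4, B4–B5, B2–B6, B4–B7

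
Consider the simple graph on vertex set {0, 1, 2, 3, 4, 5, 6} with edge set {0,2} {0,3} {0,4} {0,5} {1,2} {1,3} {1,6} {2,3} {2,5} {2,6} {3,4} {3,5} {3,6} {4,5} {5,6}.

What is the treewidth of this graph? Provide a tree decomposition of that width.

Each bag holds 4 vertices, so the decomposition has width 3, which upper-bounds the treewidth. For the lower bound, the 4 vertices {1, 2, 3, 6} are pairwise adjacent, and any tree decomposition puts a clique entirely inside one bag — forcing width ≥ 3. Therefore the treewidth is 3.

Treewidth 3.
One optimal decomposition is:
Bags: B1 = {0, 2, 3, 5}  B2 = {2, 3, 5, 6}  B3 = {0, 3, 4, 5}  B4 = {1, 2, 3, 6}
Tree: B1–B2, B1–B3, B2–B4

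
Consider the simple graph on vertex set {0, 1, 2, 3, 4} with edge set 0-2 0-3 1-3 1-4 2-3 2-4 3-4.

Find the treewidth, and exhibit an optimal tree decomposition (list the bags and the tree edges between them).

Treewidth 2.
One optimal decomposition is:
Bags: B1 = {0, 2, 3}  B2 = {2, 3, 4}  B3 = {1, 3, 4}
Tree: B1–B2, B2–B3

The largest bag has 3 vertices, giving width 2; this decomposition certifies tw(G) ≤ 2. For the lower bound, the 3 vertices {1, 3, 4} are pairwise adjacent, and any tree decomposition puts a clique entirely inside one bag — forcing width ≥ 2. Hence tw(G) = 2 exactly.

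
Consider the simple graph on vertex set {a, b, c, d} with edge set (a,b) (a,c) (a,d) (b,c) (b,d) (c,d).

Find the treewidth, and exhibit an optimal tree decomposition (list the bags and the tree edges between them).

With just one bag of size 4, the width is 4 − 1 = 3, so tw(G) ≤ 3. On the other hand G contains the 4-clique {a, b, c, d}. A clique must lie in a single bag of any decomposition, so no decomposition can have width below 3. Therefore the treewidth is 3.

Treewidth 3.
One such decomposition:
Bags: B1 = {a, b, c, d}
Tree: (single bag)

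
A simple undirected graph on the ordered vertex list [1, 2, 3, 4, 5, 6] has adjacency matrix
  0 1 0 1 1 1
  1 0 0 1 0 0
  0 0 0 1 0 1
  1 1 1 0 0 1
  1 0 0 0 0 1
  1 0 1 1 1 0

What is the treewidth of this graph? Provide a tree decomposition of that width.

Treewidth 2.
One such decomposition:
Bags: B1 = {1, 5, 6}  B2 = {1, 4, 6}  B3 = {1, 2, 4}  B4 = {3, 4, 6}
Tree: B1–B2, B2–B3, B2–B4

Every bag has size at most 3, so the width is 3 − 1 = 2 and tw(G) ≤ 2. On the other hand G contains the 3-clique {1, 2, 4}. A clique must lie in a single bag of any decomposition, so no decomposition can have width below 2. Hence tw(G) = 2 exactly.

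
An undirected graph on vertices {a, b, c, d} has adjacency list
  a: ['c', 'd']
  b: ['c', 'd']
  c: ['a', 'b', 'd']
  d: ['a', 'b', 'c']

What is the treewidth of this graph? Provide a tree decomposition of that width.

Each bag holds 3 vertices, so the decomposition has width 2, which upper-bounds the treewidth. On the other hand G contains the 3-clique {a, c, d}. A clique must lie in a single bag of any decomposition, so no decomposition can have width below 2. Combining the bounds, tw(G) = 2.

Treewidth 2.
Bags: B1 = {a, c, d}  B2 = {b, c, d}
Tree: B1–B2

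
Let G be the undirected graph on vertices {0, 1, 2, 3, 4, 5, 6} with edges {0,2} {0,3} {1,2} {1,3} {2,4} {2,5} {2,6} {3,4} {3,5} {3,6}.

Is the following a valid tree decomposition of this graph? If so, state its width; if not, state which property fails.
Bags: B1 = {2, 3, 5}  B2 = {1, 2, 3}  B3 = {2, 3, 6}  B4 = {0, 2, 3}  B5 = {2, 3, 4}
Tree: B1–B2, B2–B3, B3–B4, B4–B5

Yes; width 2.

Every vertex of G appears in some bag (union = {0, 1, 2, 3, 4, 5, 6}); every edge is covered by a bag; and for each vertex v the set of bags containing v is connected in the bag tree. The decomposition is therefore valid. The largest bag has 3 vertices, so the width is 2.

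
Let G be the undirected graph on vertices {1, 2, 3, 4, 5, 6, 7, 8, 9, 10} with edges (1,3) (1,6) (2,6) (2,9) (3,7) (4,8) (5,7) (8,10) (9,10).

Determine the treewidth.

A width-1 tree decomposition is:
Bags: B1 = {5, 7}  B2 = {3, 7}  B3 = {1, 3}  B4 = {1, 6}  B5 = {2, 6}  B6 = {2, 9}  B7 = {9, 10}  B8 = {8, 10}  B9 = {4, 8}
Tree: B1–B2, B2–B3, B3–B4, B4–B5, B5–B6, B6–B7, B7–B8, B8–B9
Each bag holds 2 vertices, so the decomposition has width 1, which upper-bounds the treewidth. Any graph with an edge has treewidth ≥ 1, and G has the edge 5–7. Hence tw(G) = 1 exactly.

1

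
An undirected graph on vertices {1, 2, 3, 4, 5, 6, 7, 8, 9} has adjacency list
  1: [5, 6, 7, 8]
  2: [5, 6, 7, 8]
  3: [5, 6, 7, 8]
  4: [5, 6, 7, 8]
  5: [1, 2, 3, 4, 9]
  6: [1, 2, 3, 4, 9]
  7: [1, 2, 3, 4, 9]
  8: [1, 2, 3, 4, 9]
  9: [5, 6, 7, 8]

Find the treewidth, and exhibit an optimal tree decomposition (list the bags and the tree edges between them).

Treewidth 4.
One such decomposition:
Bags: B1 = {1, 5, 6, 7, 8}  B2 = {5, 6, 7, 8, 9}  B3 = {3, 5, 6, 7, 8}  B4 = {2, 5, 6, 7, 8}  B5 = {4, 5, 6, 7, 8}
Tree: B1–B2, B2–B3, B3–B4, B4–B5

Every bag has size at most 5, so the width is 5 − 1 = 4 and tw(G) ≤ 4. For the lower bound: the 5 vertex sets {1,5}, {6,9}, {3,7}, {8}, {2} are disjoint, each induces a connected subgraph, and every pair is joined by at least one edge of G. Contracting each set to a single vertex therefore yields K_{5} as a minor, and since treewidth is minor-monotone, tw(G) ≥ tw(K_{5}) = 4. Combining the bounds, tw(G) = 4.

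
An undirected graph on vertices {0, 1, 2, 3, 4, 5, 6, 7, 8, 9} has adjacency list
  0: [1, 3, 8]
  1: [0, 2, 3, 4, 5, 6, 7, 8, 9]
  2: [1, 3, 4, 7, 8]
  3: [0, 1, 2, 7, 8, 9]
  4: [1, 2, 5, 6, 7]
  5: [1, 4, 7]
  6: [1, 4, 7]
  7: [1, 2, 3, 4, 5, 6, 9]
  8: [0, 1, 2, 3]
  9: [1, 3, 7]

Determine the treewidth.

3

A width-3 tree decomposition is:
Bags: B1 = {1, 3, 7, 9}  B2 = {1, 2, 3, 7}  B3 = {1, 2, 3, 8}  B4 = {1, 2, 4, 7}  B5 = {0, 1, 3, 8}  B6 = {1, 4, 6, 7}  B7 = {1, 4, 5, 7}
Tree: B1–B2, B2–B3, B2–B4, B3–B5, B4–B6, B4–B7
The largest bag has 4 vertices, giving width 3; this decomposition certifies tw(G) ≤ 3. On the other hand G contains the 4-clique {0, 1, 3, 8}. A clique must lie in a single bag of any decomposition, so no decomposition can have width below 3. The upper and lower bounds meet at 3, so that is the treewidth.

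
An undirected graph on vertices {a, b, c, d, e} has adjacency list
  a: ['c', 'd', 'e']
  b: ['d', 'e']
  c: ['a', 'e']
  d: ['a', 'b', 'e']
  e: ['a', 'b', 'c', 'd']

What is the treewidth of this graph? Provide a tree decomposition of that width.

Treewidth 2.
One such decomposition:
Bags: B1 = {a, d, e}  B2 = {a, c, e}  B3 = {b, d, e}
Tree: B1–B2, B1–B3

Each bag holds 3 vertices, so the decomposition has width 2, which upper-bounds the treewidth. For the lower bound, the 3 vertices {a, d, e} are pairwise adjacent, and any tree decomposition puts a clique entirely inside one bag — forcing width ≥ 2. Combining the bounds, tw(G) = 2.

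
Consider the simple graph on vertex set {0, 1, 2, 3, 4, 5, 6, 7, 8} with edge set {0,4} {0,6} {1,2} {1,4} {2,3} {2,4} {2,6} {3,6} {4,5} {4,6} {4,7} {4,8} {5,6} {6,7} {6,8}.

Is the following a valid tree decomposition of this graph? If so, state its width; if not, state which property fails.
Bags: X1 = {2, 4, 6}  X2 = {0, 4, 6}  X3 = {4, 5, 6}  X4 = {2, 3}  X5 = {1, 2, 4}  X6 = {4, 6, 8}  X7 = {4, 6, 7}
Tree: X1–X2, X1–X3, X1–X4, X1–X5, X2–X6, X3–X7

No — edge (6,3) lies in no bag.

A tree decomposition must satisfy three properties: every vertex lies in some bag; for every edge, both endpoints lie together in some bag; and for every vertex, the bags containing it form a connected subtree. Here edge (6,3) lies in no bag, so the decomposition is invalid.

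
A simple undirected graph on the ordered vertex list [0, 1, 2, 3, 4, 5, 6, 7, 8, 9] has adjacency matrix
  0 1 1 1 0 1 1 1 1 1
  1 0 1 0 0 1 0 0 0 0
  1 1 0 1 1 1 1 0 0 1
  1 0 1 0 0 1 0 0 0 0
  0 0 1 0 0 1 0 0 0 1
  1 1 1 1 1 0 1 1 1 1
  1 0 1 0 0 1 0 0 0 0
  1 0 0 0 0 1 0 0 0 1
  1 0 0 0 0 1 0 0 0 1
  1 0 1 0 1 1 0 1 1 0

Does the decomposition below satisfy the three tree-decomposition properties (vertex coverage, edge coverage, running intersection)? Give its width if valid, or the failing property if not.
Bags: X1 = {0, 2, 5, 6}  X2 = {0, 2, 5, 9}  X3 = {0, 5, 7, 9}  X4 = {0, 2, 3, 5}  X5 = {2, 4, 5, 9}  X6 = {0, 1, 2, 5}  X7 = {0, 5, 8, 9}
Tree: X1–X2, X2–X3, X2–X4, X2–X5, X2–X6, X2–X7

Every vertex of G appears in some bag (union = {0, 1, 2, 3, 4, 5, 6, 7, 8, 9}); every edge is covered by a bag; and for each vertex v the set of bags containing v is connected in the bag tree. The decomposition is therefore valid. The largest bag has 4 vertices, so the width is 3.

Yes; width 3.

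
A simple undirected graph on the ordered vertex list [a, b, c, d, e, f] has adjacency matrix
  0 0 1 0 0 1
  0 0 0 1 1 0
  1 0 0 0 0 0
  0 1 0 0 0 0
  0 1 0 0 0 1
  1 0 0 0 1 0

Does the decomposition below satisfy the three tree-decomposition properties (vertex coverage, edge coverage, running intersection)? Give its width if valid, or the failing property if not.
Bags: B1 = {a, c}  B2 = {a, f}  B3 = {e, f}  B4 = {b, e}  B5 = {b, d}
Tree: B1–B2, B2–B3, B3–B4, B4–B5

Every vertex of G appears in some bag (union = {a, b, c, d, e, f}); every edge is covered by a bag; and for each vertex v the set of bags containing v is connected in the bag tree. The decomposition is therefore valid. The largest bag has 2 vertices, so the width is 1.

Yes; width 1.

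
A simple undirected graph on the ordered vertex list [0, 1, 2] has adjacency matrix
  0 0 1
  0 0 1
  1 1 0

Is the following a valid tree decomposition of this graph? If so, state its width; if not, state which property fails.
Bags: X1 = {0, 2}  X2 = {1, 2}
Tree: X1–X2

Checking the three conditions: (i) the bags cover all of {0, 1, 2}; (ii) for each edge, some bag contains both endpoints; (iii) the bags containing any fixed vertex form a subtree. All hold, so the decomposition is valid with width 2 − 1 = 1.

Yes; width 1.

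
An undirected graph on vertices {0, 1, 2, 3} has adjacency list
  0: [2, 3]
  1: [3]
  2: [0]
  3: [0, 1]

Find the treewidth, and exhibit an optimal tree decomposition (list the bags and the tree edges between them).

Each bag holds 2 vertices, so the decomposition has width 1, which upper-bounds the treewidth. G has an edge, so its treewidth is at least 1. Therefore the treewidth is 1.

Treewidth 1.
One such decomposition:
Bags: B1 = {0, 2}  B2 = {0, 3}  B3 = {1, 3}
Tree: B1–B2, B2–B3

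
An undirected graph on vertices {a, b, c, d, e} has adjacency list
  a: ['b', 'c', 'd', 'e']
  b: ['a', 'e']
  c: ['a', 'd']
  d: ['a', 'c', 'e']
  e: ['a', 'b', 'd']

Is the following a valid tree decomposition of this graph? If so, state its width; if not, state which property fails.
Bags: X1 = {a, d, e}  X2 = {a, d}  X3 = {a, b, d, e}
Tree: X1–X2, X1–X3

No — vertex c appears in no bag.

A tree decomposition must satisfy three properties: every vertex lies in some bag; for every edge, both endpoints lie together in some bag; and for every vertex, the bags containing it form a connected subtree. Here vertex c appears in no bag, so the decomposition is invalid.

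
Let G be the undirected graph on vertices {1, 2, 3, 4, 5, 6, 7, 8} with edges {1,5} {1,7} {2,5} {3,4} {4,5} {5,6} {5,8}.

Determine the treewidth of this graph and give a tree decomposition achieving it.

Treewidth 1.
One such decomposition:
Bags: B1 = {1, 5}  B2 = {5, 6}  B3 = {2, 5}  B4 = {1, 7}  B5 = {4, 5}  B6 = {5, 8}  B7 = {3, 4}
Tree: B1–B2, B1–B3, B1–B4, B1–B5, B1–B6, B5–B7

Each bag holds 2 vertices, so the decomposition has width 1, which upper-bounds the treewidth. Since G has at least one edge (e.g. 5–1), it is not an edgeless graph, so tw(G) ≥ 1. Hence tw(G) = 1 exactly.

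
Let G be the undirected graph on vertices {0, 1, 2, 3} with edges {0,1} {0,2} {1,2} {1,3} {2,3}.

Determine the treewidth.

2

A width-2 tree decomposition is:
Bags: B1 = {0, 1, 2}  B2 = {1, 2, 3}
Tree: B1–B2
Every bag has size at most 3, so the width is 3 − 1 = 2 and tw(G) ≤ 2. On the other hand G contains the 3-clique {0, 1, 2}. A clique must lie in a single bag of any decomposition, so no decomposition can have width below 2. Hence tw(G) = 2 exactly.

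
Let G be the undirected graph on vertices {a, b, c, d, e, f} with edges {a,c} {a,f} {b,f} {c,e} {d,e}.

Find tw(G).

A width-1 tree decomposition is:
Bags: B1 = {b, f}  B2 = {a, f}  B3 = {a, c}  B4 = {c, e}  B5 = {d, e}
Tree: B1–B2, B2–B3, B3–B4, B4–B5
Each bag holds 2 vertices, so the decomposition has width 1, which upper-bounds the treewidth. G has an edge, so its treewidth is at least 1. The upper and lower bounds meet at 1, so that is the treewidth.

1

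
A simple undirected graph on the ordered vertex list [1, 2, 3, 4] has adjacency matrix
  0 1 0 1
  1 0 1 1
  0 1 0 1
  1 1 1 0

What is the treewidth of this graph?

2

A width-2 tree decomposition is:
Bags: B1 = {2, 3, 4}  B2 = {1, 2, 4}
Tree: B1–B2
The largest bag has 3 vertices, giving width 2; this decomposition certifies tw(G) ≤ 2. Conversely, {1, 2, 4} is a clique of size 3, and the vertices of any clique must share a bag in every tree decomposition; so some bag has ≥ 3 vertices and tw(G) ≥ 2. Therefore the treewidth is 2.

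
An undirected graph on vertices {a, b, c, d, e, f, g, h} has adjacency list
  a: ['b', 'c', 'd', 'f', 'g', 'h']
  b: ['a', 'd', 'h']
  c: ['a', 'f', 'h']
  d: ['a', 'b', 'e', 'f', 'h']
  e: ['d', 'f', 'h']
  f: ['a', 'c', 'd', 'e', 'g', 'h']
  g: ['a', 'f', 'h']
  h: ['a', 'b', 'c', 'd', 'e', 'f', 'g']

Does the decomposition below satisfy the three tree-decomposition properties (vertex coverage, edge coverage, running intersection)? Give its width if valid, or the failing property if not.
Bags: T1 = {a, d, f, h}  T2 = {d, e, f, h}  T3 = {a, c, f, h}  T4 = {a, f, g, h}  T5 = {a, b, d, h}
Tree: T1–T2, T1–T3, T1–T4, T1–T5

Yes; width 3.

Every vertex of G appears in some bag (union = {a, b, c, d, e, f, g, h}); every edge is covered by a bag; and for each vertex v the set of bags containing v is connected in the bag tree. The decomposition is therefore valid. The largest bag has 4 vertices, so the width is 3.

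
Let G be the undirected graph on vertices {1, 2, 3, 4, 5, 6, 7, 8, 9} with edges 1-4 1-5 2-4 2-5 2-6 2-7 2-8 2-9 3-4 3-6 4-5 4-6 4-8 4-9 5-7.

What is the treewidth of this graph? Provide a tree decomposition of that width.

Treewidth 2.
One optimal decomposition is:
Bags: B1 = {2, 4, 5}  B2 = {2, 5, 7}  B3 = {2, 4, 9}  B4 = {2, 4, 6}  B5 = {3, 4, 6}  B6 = {1, 4, 5}  B7 = {2, 4, 8}
Tree: B1–B2, B1–B3, B3–B4, B4–B5, B1–B6, B1–B7

Each bag holds 3 vertices, so the decomposition has width 2, which upper-bounds the treewidth. Conversely, {1, 4, 5} is a clique of size 3, and the vertices of any clique must share a bag in every tree decomposition; so some bag has ≥ 3 vertices and tw(G) ≥ 2. The upper and lower bounds meet at 2, so that is the treewidth.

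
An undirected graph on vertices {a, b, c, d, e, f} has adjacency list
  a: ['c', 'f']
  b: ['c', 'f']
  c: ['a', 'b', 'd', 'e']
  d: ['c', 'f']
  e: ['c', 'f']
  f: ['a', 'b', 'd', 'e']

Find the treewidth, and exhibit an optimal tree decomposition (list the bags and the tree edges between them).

Treewidth 2.
One optimal decomposition is:
Bags: B1 = {c, e, f}  B2 = {c, d, f}  B3 = {b, c, f}  B4 = {a, c, f}
Tree: B1–B2, B2–B3, B3–B4

The largest bag has 3 vertices, giving width 2; this decomposition certifies tw(G) ≤ 2. The edges c–e–f–d–c form a cycle, so G is not a tree and its treewidth is at least 2. Therefore the treewidth is 2.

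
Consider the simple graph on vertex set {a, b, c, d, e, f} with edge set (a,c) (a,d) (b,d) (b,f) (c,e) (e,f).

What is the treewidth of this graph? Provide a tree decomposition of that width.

Treewidth 2.
Bags: B1 = {a, b, d}  B2 = {a, b, f}  B3 = {a, e, f}  B4 = {a, c, e}
Tree: B1–B2, B2–B3, B3–B4

Each bag holds 3 vertices, so the decomposition has width 2, which upper-bounds the treewidth. The edges a–d–b–f–e–c–a form a cycle, so G is not a tree and its treewidth is at least 2. Therefore the treewidth is 2.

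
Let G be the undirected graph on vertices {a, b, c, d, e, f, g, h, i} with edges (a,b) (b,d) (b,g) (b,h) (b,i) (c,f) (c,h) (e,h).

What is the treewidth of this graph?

A width-1 tree decomposition is:
Bags: B1 = {e, h}  B2 = {b, h}  B3 = {b, i}  B4 = {a, b}  B5 = {b, g}  B6 = {c, h}  B7 = {b, d}  B8 = {c, f}
Tree: B1–B2, B2–B3, B2–B4, B3–B5, B2–B6, B4–B7, B6–B8
Each bag holds 2 vertices, so the decomposition has width 1, which upper-bounds the treewidth. Since G has at least one edge (e.g. h–e), it is not an edgeless graph, so tw(G) ≥ 1. Therefore the treewidth is 1.

1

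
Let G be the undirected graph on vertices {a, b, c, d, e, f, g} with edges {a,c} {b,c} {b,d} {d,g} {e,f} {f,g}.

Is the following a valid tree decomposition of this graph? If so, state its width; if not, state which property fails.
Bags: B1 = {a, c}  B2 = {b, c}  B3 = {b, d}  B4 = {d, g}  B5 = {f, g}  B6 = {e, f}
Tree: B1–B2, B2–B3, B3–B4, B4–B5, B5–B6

Yes; width 1.

Checking the three conditions: (i) the bags cover all of {a, b, c, d, e, f, g}; (ii) for each edge, some bag contains both endpoints; (iii) the bags containing any fixed vertex form a subtree. All hold, so the decomposition is valid with width 2 − 1 = 1.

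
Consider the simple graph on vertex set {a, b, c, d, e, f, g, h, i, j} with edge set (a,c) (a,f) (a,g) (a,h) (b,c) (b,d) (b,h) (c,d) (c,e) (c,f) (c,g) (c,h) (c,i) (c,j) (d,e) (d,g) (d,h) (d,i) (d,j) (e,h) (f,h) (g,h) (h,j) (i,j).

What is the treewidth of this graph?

A width-3 tree decomposition is:
Bags: B1 = {c, d, g, h}  B2 = {b, c, d, h}  B3 = {c, d, h, j}  B4 = {c, d, e, h}  B5 = {c, d, i, j}  B6 = {a, c, g, h}  B7 = {a, c, f, h}
Tree: B1–B2, B2–B3, B1–B4, B3–B5, B1–B6, B6–B7
The largest bag has 4 vertices, giving width 3; this decomposition certifies tw(G) ≤ 3. Conversely, {c, d, g, h} is a clique of size 4, and the vertices of any clique must share a bag in every tree decomposition; so some bag has ≥ 4 vertices and tw(G) ≥ 3. Therefore the treewidth is 3.

3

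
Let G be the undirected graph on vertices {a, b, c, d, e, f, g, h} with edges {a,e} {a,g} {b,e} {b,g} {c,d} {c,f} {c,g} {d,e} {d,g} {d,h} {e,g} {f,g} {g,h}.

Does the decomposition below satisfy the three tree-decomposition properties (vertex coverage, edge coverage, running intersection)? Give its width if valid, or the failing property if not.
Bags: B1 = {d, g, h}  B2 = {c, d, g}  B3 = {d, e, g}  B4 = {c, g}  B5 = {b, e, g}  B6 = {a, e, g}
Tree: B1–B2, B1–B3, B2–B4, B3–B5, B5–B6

A tree decomposition must satisfy three properties: every vertex lies in some bag; for every edge, both endpoints lie together in some bag; and for every vertex, the bags containing it form a connected subtree. Here vertex f appears in no bag, so the decomposition is invalid.

No — vertex f appears in no bag.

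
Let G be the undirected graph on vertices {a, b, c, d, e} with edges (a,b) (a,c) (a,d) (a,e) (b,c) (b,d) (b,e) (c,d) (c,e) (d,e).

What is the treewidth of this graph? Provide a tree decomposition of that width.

A single bag containing all 5 vertices is trivially a valid decomposition of width 4. On the other hand G contains the 5-clique {a, b, c, d, e}. A clique must lie in a single bag of any decomposition, so no decomposition can have width below 4. The upper and lower bounds meet at 4, so that is the treewidth.

Treewidth 4.
One optimal decomposition is:
Bags: B1 = {a, b, c, d, e}
Tree: (single bag)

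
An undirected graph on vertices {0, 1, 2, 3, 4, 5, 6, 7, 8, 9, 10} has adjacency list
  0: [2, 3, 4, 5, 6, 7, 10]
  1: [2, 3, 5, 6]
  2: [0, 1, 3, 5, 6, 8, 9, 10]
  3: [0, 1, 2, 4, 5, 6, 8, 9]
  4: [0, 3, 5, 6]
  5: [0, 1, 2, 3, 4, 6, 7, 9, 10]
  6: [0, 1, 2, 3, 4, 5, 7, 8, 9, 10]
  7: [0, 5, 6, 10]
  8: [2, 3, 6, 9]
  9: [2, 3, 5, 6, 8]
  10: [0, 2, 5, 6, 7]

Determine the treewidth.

A width-4 tree decomposition is:
Bags: B1 = {2, 3, 5, 6, 9}  B2 = {0, 2, 3, 5, 6}  B3 = {0, 2, 5, 6, 10}  B4 = {2, 3, 6, 8, 9}  B5 = {1, 2, 3, 5, 6}  B6 = {0, 5, 6, 7, 10}  B7 = {0, 3, 4, 5, 6}
Tree: B1–B2, B2–B3, B1–B4, B2–B5, B3–B6, B2–B7
The largest bag has 5 vertices, giving width 4; this decomposition certifies tw(G) ≤ 4. Conversely, {2, 3, 6, 8, 9} is a clique of size 5, and the vertices of any clique must share a bag in every tree decomposition; so some bag has ≥ 5 vertices and tw(G) ≥ 4. Hence tw(G) = 4 exactly.

4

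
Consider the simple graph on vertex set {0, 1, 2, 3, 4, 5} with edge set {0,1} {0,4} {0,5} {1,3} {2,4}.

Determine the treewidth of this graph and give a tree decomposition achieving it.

Treewidth 1.
One optimal decomposition is:
Bags: B1 = {0, 1}  B2 = {0, 5}  B3 = {0, 4}  B4 = {2, 4}  B5 = {1, 3}
Tree: B1–B2, B2–B3, B3–B4, B1–B5

The largest bag has 2 vertices, giving width 1; this decomposition certifies tw(G) ≤ 1. Since G has at least one edge (e.g. 1–0), it is not an edgeless graph, so tw(G) ≥ 1. The upper and lower bounds meet at 1, so that is the treewidth.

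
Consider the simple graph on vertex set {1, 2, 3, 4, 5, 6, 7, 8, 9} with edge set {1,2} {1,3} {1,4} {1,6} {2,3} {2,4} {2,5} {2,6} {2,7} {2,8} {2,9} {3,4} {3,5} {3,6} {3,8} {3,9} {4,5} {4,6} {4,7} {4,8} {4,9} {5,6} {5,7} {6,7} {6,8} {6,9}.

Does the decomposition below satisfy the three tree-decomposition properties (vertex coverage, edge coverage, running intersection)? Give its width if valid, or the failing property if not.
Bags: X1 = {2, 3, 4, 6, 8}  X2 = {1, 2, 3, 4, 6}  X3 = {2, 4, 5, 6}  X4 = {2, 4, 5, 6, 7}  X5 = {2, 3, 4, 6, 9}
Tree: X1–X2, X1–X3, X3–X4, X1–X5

A tree decomposition must satisfy three properties: every vertex lies in some bag; for every edge, both endpoints lie together in some bag; and for every vertex, the bags containing it form a connected subtree. Here edge (3,5) lies in no bag, so the decomposition is invalid.

No — edge (3,5) lies in no bag.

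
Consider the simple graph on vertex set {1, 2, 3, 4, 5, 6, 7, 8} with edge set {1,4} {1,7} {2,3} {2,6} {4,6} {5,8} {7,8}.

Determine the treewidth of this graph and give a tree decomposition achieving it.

Each bag holds 2 vertices, so the decomposition has width 1, which upper-bounds the treewidth. Since G has at least one edge (e.g. 5–8), it is not an edgeless graph, so tw(G) ≥ 1. Hence tw(G) = 1 exactly.

Treewidth 1.
One such decomposition:
Bags: B1 = {5, 8}  B2 = {7, 8}  B3 = {1, 7}  B4 = {1, 4}  B5 = {4, 6}  B6 = {2, 6}  B7 = {2, 3}
Tree: B1–B2, B2–B3, B3–B4, B4–B5, B5–B6, B6–B7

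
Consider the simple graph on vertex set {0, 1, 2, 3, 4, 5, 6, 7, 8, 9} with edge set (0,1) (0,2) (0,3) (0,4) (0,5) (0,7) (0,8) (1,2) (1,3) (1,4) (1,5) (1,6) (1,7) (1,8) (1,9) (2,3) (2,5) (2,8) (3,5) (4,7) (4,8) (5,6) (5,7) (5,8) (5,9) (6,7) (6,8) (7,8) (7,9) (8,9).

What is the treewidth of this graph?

A width-4 tree decomposition is:
Bags: B1 = {0, 1, 5, 7, 8}  B2 = {1, 5, 6, 7, 8}  B3 = {0, 1, 4, 7, 8}  B4 = {1, 5, 7, 8, 9}  B5 = {0, 1, 2, 5, 8}  B6 = {0, 1, 2, 3, 5}
Tree: B1–B2, B1–B3, B2–B4, B1–B5, B5–B6
The largest bag has 5 vertices, giving width 4; this decomposition certifies tw(G) ≤ 4. On the other hand G contains the 5-clique {0, 1, 4, 7, 8}. A clique must lie in a single bag of any decomposition, so no decomposition can have width below 4. Combining the bounds, tw(G) = 4.

4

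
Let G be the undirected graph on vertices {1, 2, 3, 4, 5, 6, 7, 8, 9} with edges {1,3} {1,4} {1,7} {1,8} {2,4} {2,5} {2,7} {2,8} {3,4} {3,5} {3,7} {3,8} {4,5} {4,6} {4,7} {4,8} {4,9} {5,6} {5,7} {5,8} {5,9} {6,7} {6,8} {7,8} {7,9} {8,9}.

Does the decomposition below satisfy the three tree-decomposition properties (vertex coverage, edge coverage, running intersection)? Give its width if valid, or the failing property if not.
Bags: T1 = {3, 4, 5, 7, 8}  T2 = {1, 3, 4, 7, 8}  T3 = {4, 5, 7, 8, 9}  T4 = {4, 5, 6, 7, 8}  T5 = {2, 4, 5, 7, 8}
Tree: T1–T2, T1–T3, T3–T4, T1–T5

Checking the three conditions: (i) the bags cover all of {1, 2, 3, 4, 5, 6, 7, 8, 9}; (ii) for each edge, some bag contains both endpoints; (iii) the bags containing any fixed vertex form a subtree. All hold, so the decomposition is valid with width 5 − 1 = 4.

Yes; width 4.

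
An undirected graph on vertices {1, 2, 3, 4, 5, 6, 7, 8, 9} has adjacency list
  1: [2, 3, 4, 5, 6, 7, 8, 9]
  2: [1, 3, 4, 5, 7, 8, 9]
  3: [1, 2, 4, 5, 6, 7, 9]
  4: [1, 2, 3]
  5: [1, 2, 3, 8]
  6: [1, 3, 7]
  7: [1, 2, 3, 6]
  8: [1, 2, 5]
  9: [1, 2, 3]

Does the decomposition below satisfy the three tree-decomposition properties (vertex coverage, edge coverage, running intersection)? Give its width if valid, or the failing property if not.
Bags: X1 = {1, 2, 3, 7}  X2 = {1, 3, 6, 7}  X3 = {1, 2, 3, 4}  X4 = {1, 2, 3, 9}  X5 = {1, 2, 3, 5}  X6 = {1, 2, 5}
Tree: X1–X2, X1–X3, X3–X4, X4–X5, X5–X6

No — vertex 8 appears in no bag.

A tree decomposition must satisfy three properties: every vertex lies in some bag; for every edge, both endpoints lie together in some bag; and for every vertex, the bags containing it form a connected subtree. Here vertex 8 appears in no bag, so the decomposition is invalid.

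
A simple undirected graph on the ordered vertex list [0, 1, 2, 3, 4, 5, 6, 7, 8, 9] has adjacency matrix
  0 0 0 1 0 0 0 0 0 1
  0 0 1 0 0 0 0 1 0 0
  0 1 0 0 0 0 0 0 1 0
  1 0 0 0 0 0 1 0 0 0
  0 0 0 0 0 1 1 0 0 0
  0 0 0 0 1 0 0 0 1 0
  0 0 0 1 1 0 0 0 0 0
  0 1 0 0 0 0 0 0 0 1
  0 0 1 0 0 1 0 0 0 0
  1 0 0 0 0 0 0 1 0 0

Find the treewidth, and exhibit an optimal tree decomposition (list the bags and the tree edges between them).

Treewidth 2.
One optimal decomposition is:
Bags: B1 = {0, 3, 6}  B2 = {0, 4, 6}  B3 = {0, 4, 5}  B4 = {0, 5, 8}  B5 = {0, 2, 8}  B6 = {0, 1, 2}  B7 = {0, 1, 7}  B8 = {0, 7, 9}
Tree: B1–B2, B2–B3, B3–B4, B4–B5, B5–B6, B6–B7, B7–B8

The largest bag has 3 vertices, giving width 2; this decomposition certifies tw(G) ≤ 2. For the lower bound, G contains the cycle 0–3–6–4–5–8–2–1–7–9–0, so G is not a forest; only forests have treewidth ≤ 1, hence tw(G) ≥ 2. Hence tw(G) = 2 exactly.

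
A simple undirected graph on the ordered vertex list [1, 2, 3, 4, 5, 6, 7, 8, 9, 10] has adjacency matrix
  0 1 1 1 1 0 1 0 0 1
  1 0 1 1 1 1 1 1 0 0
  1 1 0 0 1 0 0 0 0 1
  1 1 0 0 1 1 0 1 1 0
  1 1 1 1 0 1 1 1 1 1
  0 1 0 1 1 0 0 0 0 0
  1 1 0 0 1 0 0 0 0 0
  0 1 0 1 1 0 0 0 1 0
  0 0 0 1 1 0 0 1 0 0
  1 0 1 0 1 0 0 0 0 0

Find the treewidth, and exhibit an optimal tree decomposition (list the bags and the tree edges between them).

Treewidth 3.
Bags: B1 = {2, 4, 5, 8}  B2 = {1, 2, 4, 5}  B3 = {1, 2, 5, 7}  B4 = {1, 2, 3, 5}  B5 = {2, 4, 5, 6}  B6 = {1, 3, 5, 10}  B7 = {4, 5, 8, 9}
Tree: B1–B2, B2–B3, B2–B4, B1–B5, B4–B6, B1–B7

Every bag has size at most 4, so the width is 4 − 1 = 3 and tw(G) ≤ 3. On the other hand G contains the 4-clique {4, 5, 8, 9}. A clique must lie in a single bag of any decomposition, so no decomposition can have width below 3. Therefore the treewidth is 3.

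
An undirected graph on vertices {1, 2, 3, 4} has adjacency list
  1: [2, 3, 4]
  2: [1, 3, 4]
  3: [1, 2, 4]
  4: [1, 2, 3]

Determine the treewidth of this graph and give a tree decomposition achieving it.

Treewidth 3.
One optimal decomposition is:
Bags: B1 = {1, 2, 3, 4}
Tree: (single bag)

With just one bag of size 4, the width is 4 − 1 = 3, so tw(G) ≤ 3. Conversely, {1, 2, 3, 4} is a clique of size 4, and the vertices of any clique must share a bag in every tree decomposition; so some bag has ≥ 4 vertices and tw(G) ≥ 3. Therefore the treewidth is 3.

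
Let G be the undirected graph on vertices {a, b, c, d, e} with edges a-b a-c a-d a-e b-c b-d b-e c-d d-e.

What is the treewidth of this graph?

A width-3 tree decomposition is:
Bags: B1 = {a, b, c, d}  B2 = {a, b, d, e}
Tree: B1–B2
Each bag holds 4 vertices, so the decomposition has width 3, which upper-bounds the treewidth. On the other hand G contains the 4-clique {a, b, d, e}. A clique must lie in a single bag of any decomposition, so no decomposition can have width below 3. Combining the bounds, tw(G) = 3.

3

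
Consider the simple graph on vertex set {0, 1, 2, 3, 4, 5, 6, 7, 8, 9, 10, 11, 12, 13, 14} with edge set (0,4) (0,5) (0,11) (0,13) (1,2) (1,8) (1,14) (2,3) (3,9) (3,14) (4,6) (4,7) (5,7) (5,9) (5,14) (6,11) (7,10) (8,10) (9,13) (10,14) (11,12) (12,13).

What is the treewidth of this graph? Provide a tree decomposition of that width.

Treewidth 3.
Bags: B1 = {4, 6, 11, 12}  B2 = {0, 4, 11, 12}  B3 = {0, 4, 12, 13}  B4 = {0, 4, 7, 13}  B5 = {0, 5, 7, 13}  B6 = {5, 7, 9, 13}  B7 = {5, 7, 9, 10}  B8 = {5, 9, 10, 14}  B9 = {3, 9, 10, 14}  B10 = {3, 8, 10, 14}  B11 = {1, 3, 8, 14}  B12 = {1, 2, 3, 8}
Tree: B1–B2, B2–B3, B3–B4, B4–B5, B5–B6, B6–B7, B7–B8, B8–B9, B9–B10, B10–B11, B11–B12

The largest bag has 4 vertices, giving width 3; this decomposition certifies tw(G) ≤ 3. For the lower bound: the 4 vertex sets {6,11,12}, {4}, {0}, {5,7,9,13} are disjoint, each induces a connected subgraph, and every pair is joined by at least one edge of G. Contracting each set to a single vertex therefore yields K_{4} as a minor, and since treewidth is minor-monotone, tw(G) ≥ tw(K_{4}) = 3. Hence tw(G) = 3 exactly.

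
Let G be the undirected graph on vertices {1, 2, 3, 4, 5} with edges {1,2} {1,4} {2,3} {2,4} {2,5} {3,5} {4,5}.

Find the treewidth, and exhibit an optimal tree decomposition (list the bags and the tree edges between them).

Each bag holds 3 vertices, so the decomposition has width 2, which upper-bounds the treewidth. For the lower bound, the 3 vertices {2, 3, 5} are pairwise adjacent, and any tree decomposition puts a clique entirely inside one bag — forcing width ≥ 2. The upper and lower bounds meet at 2, so that is the treewidth.

Treewidth 2.
One optimal decomposition is:
Bags: B1 = {2, 3, 5}  B2 = {2, 4, 5}  B3 = {1, 2, 4}
Tree: B1–B2, B2–B3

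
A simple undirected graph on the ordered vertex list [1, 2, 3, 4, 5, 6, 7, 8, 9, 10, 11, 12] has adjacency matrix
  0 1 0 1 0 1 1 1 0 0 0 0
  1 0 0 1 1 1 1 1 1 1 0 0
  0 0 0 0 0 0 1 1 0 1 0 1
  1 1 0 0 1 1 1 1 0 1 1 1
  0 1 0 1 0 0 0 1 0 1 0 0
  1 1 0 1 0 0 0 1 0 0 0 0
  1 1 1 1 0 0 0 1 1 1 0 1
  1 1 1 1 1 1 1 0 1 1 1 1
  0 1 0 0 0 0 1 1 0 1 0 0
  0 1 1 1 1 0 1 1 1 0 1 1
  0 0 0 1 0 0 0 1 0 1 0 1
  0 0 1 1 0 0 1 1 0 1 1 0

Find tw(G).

A width-4 tree decomposition is:
Bags: B1 = {2, 4, 7, 8, 10}  B2 = {2, 4, 5, 8, 10}  B3 = {4, 7, 8, 10, 12}  B4 = {4, 8, 10, 11, 12}  B5 = {3, 7, 8, 10, 12}  B6 = {1, 2, 4, 7, 8}  B7 = {2, 7, 8, 9, 10}  B8 = {1, 2, 4, 6, 8}
Tree: B1–B2, B1–B3, B3–B4, B3–B5, B1–B6, B1–B7, B6–B8
Each bag holds 5 vertices, so the decomposition has width 4, which upper-bounds the treewidth. For the lower bound, the 5 vertices {2, 7, 8, 9, 10} are pairwise adjacent, and any tree decomposition puts a clique entirely inside one bag — forcing width ≥ 4. Hence tw(G) = 4 exactly.

4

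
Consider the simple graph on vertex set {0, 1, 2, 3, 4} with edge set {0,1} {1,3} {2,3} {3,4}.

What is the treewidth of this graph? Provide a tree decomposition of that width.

Treewidth 1.
One optimal decomposition is:
Bags: B1 = {3, 4}  B2 = {1, 3}  B3 = {0, 1}  B4 = {2, 3}
Tree: B1–B2, B2–B3, B2–B4

The largest bag has 2 vertices, giving width 1; this decomposition certifies tw(G) ≤ 1. G has an edge, so its treewidth is at least 1. Hence tw(G) = 1 exactly.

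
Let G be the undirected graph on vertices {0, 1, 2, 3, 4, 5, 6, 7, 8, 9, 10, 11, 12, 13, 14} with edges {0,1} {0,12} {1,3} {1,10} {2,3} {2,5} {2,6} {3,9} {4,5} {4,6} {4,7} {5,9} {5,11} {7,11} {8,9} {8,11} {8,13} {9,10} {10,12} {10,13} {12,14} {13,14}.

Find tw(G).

A width-3 tree decomposition is:
Bags: B1 = {4, 6, 7, 11}  B2 = {4, 5, 6, 11}  B3 = {2, 5, 6, 11}  B4 = {2, 5, 8, 11}  B5 = {2, 5, 8, 9}  B6 = {2, 3, 8, 9}  B7 = {3, 8, 9, 13}  B8 = {3, 9, 10, 13}  B9 = {1, 3, 10, 13}  B10 = {1, 10, 13, 14}  B11 = {1, 10, 12, 14}  B12 = {0, 1, 12, 14}
Tree: B1–B2, B2–B3, B3–B4, B4–B5, B5–B6, B6–B7, B7–B8, B8–B9, B9–B10, B10–B11, B11–B12
Every bag has size at most 4, so the width is 4 − 1 = 3 and tw(G) ≤ 3. For the lower bound: the 4 vertex sets {4,6,7}, {11}, {5}, {2,3,8,9} are disjoint, each induces a connected subgraph, and every pair is joined by at least one edge of G. Contracting each set to a single vertex therefore yields K_{4} as a minor, and since treewidth is minor-monotone, tw(G) ≥ tw(K_{4}) = 3. Therefore the treewidth is 3.

3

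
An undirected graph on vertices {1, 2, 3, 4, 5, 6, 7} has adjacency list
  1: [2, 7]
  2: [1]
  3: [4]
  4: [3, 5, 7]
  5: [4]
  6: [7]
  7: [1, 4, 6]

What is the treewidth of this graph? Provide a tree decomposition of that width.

Every bag has size at most 2, so the width is 2 − 1 = 1 and tw(G) ≤ 1. G has an edge, so its treewidth is at least 1. Hence tw(G) = 1 exactly.

Treewidth 1.
One such decomposition:
Bags: B1 = {4, 7}  B2 = {1, 7}  B3 = {6, 7}  B4 = {1, 2}  B5 = {3, 4}  B6 = {4, 5}
Tree: B1–B2, B2–B3, B2–B4, B1–B5, B5–B6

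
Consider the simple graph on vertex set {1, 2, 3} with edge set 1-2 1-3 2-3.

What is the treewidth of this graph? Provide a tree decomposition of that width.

Treewidth 2.
One such decomposition:
Bags: B1 = {1, 2, 3}
Tree: (single bag)

With just one bag of size 3, the width is 3 − 1 = 2, so tw(G) ≤ 2. On the other hand G contains the 3-clique {1, 2, 3}. A clique must lie in a single bag of any decomposition, so no decomposition can have width below 2. The upper and lower bounds meet at 2, so that is the treewidth.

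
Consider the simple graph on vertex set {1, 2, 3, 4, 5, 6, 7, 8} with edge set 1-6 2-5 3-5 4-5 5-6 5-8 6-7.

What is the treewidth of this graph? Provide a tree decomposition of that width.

Each bag holds 2 vertices, so the decomposition has width 1, which upper-bounds the treewidth. Any graph with an edge has treewidth ≥ 1, and G has the edge 4–5. The upper and lower bounds meet at 1, so that is the treewidth.

Treewidth 1.
Bags: B1 = {4, 5}  B2 = {3, 5}  B3 = {5, 6}  B4 = {6, 7}  B5 = {5, 8}  B6 = {2, 5}  B7 = {1, 6}
Tree: B1–B2, B1–B3, B3–B4, B3–B5, B3–B6, B4–B7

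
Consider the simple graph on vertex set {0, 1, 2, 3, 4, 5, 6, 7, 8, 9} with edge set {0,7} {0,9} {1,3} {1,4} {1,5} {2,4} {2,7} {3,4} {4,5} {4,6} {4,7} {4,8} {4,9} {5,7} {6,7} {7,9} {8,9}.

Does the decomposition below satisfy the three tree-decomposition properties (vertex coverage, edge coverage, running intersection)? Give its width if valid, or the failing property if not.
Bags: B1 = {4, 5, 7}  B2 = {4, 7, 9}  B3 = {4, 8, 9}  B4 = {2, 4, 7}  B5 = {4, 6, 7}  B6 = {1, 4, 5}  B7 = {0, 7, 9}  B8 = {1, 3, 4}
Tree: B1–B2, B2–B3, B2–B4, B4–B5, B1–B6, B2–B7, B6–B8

Every vertex of G appears in some bag (union = {0, 1, 2, 3, 4, 5, 6, 7, 8, 9}); every edge is covered by a bag; and for each vertex v the set of bags containing v is connected in the bag tree. The decomposition is therefore valid. The largest bag has 3 vertices, so the width is 2.

Yes; width 2.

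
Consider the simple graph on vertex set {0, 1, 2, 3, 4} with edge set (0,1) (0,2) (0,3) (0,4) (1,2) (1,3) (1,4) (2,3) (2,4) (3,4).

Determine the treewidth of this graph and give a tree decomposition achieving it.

Treewidth 4.
Bags: B1 = {0, 1, 2, 3, 4}
Tree: (single bag)

With just one bag of size 5, the width is 5 − 1 = 4, so tw(G) ≤ 4. On the other hand G contains the 5-clique {0, 1, 2, 3, 4}. A clique must lie in a single bag of any decomposition, so no decomposition can have width below 4. The upper and lower bounds meet at 4, so that is the treewidth.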